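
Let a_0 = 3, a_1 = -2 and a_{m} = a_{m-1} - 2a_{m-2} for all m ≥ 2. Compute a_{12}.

The ordinary generating function has denominator 1 - q + 2q^2.
Iterating the recurrence: a_0,…,a_{12} = 3, -2, -8, -4, 12, 20, -4, -44, -36, 52, 124, 20, -228.

-228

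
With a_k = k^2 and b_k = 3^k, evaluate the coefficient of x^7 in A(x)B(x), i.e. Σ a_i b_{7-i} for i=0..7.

3244

The convolution is the x^7 coefficient of A(x)B(x).
Σ = 0·2187 + 1·729 + 4·243 + 9·81 + 16·27 + 25·9 + 36·3 + 49·1 = 3244.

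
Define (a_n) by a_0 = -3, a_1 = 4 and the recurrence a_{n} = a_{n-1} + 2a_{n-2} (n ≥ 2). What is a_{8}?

82

The ordinary generating function has denominator 1 - t - 2t^2.
Iterating the recurrence: a_0,…,a_{8} = -3, 4, -2, 6, 2, 14, 18, 46, 82.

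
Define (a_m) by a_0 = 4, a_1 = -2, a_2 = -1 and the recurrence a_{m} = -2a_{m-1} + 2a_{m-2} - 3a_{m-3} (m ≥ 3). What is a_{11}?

The ordinary generating function has denominator 1 + 2x - 2x^2 + 3x^3.
Iterating the recurrence: a_0,…,a_{11} = 4, -2, -1, -14, 32, -89, 284, -842, 2519, -7574, 22712, -68129.

-68129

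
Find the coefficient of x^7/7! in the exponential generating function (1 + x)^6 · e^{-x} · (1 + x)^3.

-14050

The EGF product rule gives c_7 = Σ_{k_1+k_2+k_3=7} C(7; k_1,k_2,k_3) · ∏ g_i(k_i), where (1+x)^6 gives the falling factorial (6)_k; e^{-x} gives (-1)^k; (1+x)^3 gives the falling factorial (3)_k.
g_1(k) for k = 0…7: 1, 6, 30, 120, 360, 720, 720, 0.
g_2(k) for k = 0…7: 1, -1, 1, -1, 1, -1, 1, -1.
g_3(k) for k = 0…7: 1, 3, 6, 6, 0, 0, 0, 0.
First combine the last two factors: h(k) = Σ_j C(k,j)·g_2(j)·g_3(k−j) for k = 0…7: 1, 2, 1, -4, 1, 14, -47, 104.
c_7 = Σ_k C(7,k)·g_1(k)·h(7−k) = 1·1·104 + 7·6·(-47) + 21·30·14 + 35·120·1 + 35·360·(-4) + 21·720·1 + 7·720·2 = 104 − 1974 + 8820 + 4200 − 50400 + 15120 + 10080 = -14050.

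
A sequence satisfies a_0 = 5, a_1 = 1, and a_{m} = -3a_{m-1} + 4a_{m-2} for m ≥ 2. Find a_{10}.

The ordinary generating function has denominator 1 + 3t - 4t^2.
Iterating the recurrence: a_0,…,a_{10} = 5, 1, 17, -47, 209, -815, 3281, -13103, 52433, -209711, 838865.

838865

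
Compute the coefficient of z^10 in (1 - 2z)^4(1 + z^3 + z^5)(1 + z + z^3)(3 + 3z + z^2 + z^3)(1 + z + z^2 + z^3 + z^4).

-24

(1 - 2z)^4 has coefficients 1,-8,24,-32,16 for degrees 0…4.
(1 + z^3 + z^5) has coefficients 1,0,0,1,0,1,0,0,0,0,0 for degrees 0…10.
Multiplying by (1 + z + z^3) gives running coefficients 1,1,0,2,1,1,2,0,1,0,0 for degrees 0…10.
Multiplying by (3 + 3z + z^2 + z^3) gives running coefficients 3,6,4,8,10,8,12,8,6,5,1 for degrees 0…10.
Finally multiplying by (1 + z + z^2 + z^3 + z^4), the product of all factors after the first has coefficients 3,9,13,21,31,36,42,46,44,39,32 for degrees 0…10.
[z^10] = 1·32 − 8·39 + 24·44 − 32·46 + 16·42 = -24.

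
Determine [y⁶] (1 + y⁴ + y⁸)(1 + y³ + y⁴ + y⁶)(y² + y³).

(1 + y⁴ + y⁸) has coefficients 1,0,0,0,1,0,0 for degrees 0…6.
(1 + y³ + y⁴ + y⁶) has coefficients 1,0,0,1,1,0,1 for degrees 0…6.
Finally multiplying by (y² + y³), the product of all factors after the first has coefficients 0,0,1,1,0,1,2 for degrees 0…6.
[y⁶] = 1·2 + 1·1 = 3.

3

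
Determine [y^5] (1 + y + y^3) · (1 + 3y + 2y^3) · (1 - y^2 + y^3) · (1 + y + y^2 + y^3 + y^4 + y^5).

13

(1 + y + y^3) has coefficients 1,1,0,1 for degrees 0…3.
(1 + 3y + 2y^3) has coefficients 1,3,0,2,0,0 for degrees 0…5.
Multiplying by (1 - y^2 + y^3) gives running coefficients 1,3,-1,0,3,-2 for degrees 0…5.
Finally multiplying by (1 + y + y^2 + y^3 + y^4 + y^5), the product of all factors after the first has coefficients 1,4,3,3,6,4 for degrees 0…5.
[y^5] = 1·4 + 1·6 + 1·3 = 13.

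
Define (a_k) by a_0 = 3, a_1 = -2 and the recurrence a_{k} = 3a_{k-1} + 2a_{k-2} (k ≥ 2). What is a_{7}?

-556

The ordinary generating function has denominator 1 - 3z - 2z^2.
Iterating the recurrence: a_0,…,a_{7} = 3, -2, 0, -4, -12, -44, -156, -556.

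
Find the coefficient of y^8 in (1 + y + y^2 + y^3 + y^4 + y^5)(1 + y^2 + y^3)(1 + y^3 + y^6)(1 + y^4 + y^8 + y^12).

11

(1 + y + y^2 + y^3 + y^4 + y^5) has coefficients 1,1,1,1,1,1 for degrees 0…5.
(1 + y^2 + y^3) has coefficients 1,0,1,1,0,0,0,0,0 for degrees 0…8.
Multiplying by (1 + y^3 + y^6) gives running coefficients 1,0,1,2,0,1,2,0,1 for degrees 0…8.
Finally multiplying by (1 + y^4 + y^8 + y^12), the product of all factors after the first has coefficients 1,0,1,2,1,1,3,2,2 for degrees 0…8.
[y^8] = 1·2 + 1·2 + 1·3 + 1·1 + 1·1 + 1·2 = 11.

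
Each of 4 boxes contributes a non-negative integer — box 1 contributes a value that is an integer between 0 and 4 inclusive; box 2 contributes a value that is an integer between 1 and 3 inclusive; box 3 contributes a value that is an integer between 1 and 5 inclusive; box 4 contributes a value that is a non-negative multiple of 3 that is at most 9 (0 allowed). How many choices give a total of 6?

The generating function for the choices is (1 + y + y² + y³ + y⁴)·(y + y² + y³)·(y + y² + y³ + y⁴ + y⁵)·(1 + y³ + y⁶ + y⁹); the count is [y⁶].
(1 + y + y² + y³ + y⁴) has coefficients 1,1,1,1,1 for degrees 0…4.
(y + y² + y³) has coefficients 0,1,1,1,0,0,0 for degrees 0…6.
Multiplying by (y + y² + y³ + y⁴ + y⁵) gives running coefficients 0,0,1,2,3,3,3 for degrees 0…6.
Finally multiplying by (1 + y³ + y⁶ + y⁹), the product of all factors after the first has coefficients 0,0,1,2,3,4,5 for degrees 0…6.
[y⁶] = 1·5 + 1·4 + 1·3 + 1·2 + 1·1 = 15.

15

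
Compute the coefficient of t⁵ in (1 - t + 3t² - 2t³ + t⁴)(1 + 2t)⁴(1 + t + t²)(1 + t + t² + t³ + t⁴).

292

(1 - t + 3t² - 2t³ + t⁴) has coefficients 1,-1,3,-2,1 for degrees 0…4.
(1 + 2t)⁴ has coefficients 1,8,24,32,16,0 for degrees 0…5.
Multiplying by (1 + t + t²) gives running coefficients 1,9,33,64,72,48 for degrees 0…5.
Finally multiplying by (1 + t + t² + t³ + t⁴), the product of all factors after the first has coefficients 1,10,43,107,179,226 for degrees 0…5.
[t⁵] = 1·226 − 1·179 + 3·107 − 2·43 + 1·10 = 292.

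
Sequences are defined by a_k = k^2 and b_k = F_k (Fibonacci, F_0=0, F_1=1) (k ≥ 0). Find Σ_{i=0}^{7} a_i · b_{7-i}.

The convolution is the t^7 coefficient of A(t)B(t).
Σ = 0·13 + 1·8 + 4·5 + 9·3 + 16·2 + 25·1 + 36·1 + 49·0 = 148.

148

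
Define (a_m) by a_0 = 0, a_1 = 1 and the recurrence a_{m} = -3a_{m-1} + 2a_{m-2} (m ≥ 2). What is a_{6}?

-495

The ordinary generating function has denominator 1 + 3z - 2z^2.
Iterating the recurrence: a_0,…,a_{6} = 0, 1, -3, 11, -39, 139, -495.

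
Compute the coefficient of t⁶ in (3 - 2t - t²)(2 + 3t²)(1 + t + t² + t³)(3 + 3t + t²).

-39

(3 - 2t - t²) has coefficients 3,-2,-1 for degrees 0…2.
(2 + 3t²) has coefficients 2,0,3,0,0,0,0 for degrees 0…6.
Multiplying by (1 + t + t² + t³) gives running coefficients 2,2,5,5,3,3,0 for degrees 0…6.
Finally multiplying by (3 + 3t + t²), the product of all factors after the first has coefficients 6,12,23,32,29,23,12 for degrees 0…6.
[t⁶] = 3·12 − 2·23 − 1·29 = -39.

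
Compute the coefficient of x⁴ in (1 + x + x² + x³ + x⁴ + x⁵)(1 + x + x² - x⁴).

(1 + x + x² + x³ + x⁴ + x⁵) has coefficients 1,1,1,1,1 for degrees 0…4.
(1 + x + x² - x⁴) has coefficients 1,1,1,0,-1 for degrees 0…4.
[x⁴] = 1·(-1) + 1·0 + 1·1 + 1·1 + 1·1 = 2.

2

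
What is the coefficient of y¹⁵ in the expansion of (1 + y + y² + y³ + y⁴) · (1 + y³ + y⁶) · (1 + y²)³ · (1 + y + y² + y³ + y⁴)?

28

(1 + y + y² + y³ + y⁴) has coefficients 1,1,1,1,1 for degrees 0…4.
(1 + y³ + y⁶) has coefficients 1,0,0,1,0,0,1,0,0,0,0,0,0,0,0,0 for degrees 0…15.
Multiplying by (1 + y²)³ gives running coefficients 1,0,3,1,3,3,2,3,3,1,3,0,1,0,0,0 for degrees 0…15.
Finally multiplying by (1 + y + y² + y³ + y⁴), the product of all factors after the first has coefficients 1,1,4,5,8,10,12,12,14,12,12,10,8,5,4,1 for degrees 0…15.
[y¹⁵] = 1·1 + 1·4 + 1·5 + 1·8 + 1·10 = 28.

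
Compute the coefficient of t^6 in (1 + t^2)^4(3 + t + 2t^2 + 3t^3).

24

(1 + t^2)^4 has coefficients 1,0,4,0,6,0,4 for degrees 0…6.
(3 + t + 2t^2 + 3t^3) has coefficients 3,1,2,3,0,0,0 for degrees 0…6.
[t^6] = 1·0 + 4·0 + 6·2 + 4·3 = 24.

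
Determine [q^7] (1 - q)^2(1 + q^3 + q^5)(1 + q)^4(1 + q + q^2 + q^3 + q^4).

-3

(1 - q)^2 has coefficients 1,-2,1 for degrees 0…2.
(1 + q^3 + q^5) has coefficients 1,0,0,1,0,1,0,0 for degrees 0…7.
Multiplying by (1 + q)^4 gives running coefficients 1,4,6,5,5,7,8,7 for degrees 0…7.
Finally multiplying by (1 + q + q^2 + q^3 + q^4), the product of all factors after the first has coefficients 1,5,11,16,21,27,31,32 for degrees 0…7.
[q^7] = 1·32 − 2·31 + 1·27 = -3.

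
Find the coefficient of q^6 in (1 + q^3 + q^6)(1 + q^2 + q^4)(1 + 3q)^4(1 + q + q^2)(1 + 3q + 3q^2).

2883

(1 + q^3 + q^6) has coefficients 1,0,0,1,0,0,1 for degrees 0…6.
(1 + q^2 + q^4) has coefficients 1,0,1,0,1,0,0 for degrees 0…6.
Multiplying by (1 + 3q)^4 gives running coefficients 1,12,55,120,136,120,135 for degrees 0…6.
Multiplying by (1 + q + q^2) gives running coefficients 1,13,68,187,311,376,391 for degrees 0…6.
Finally multiplying by (1 + 3q + 3q^2), the product of all factors after the first has coefficients 1,16,110,430,1076,1870,2452 for degrees 0…6.
[q^6] = 1·2452 + 1·430 + 1·1 = 2883.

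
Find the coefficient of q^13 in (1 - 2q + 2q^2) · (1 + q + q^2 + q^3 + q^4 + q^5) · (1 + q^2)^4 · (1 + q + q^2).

27

(1 - 2q + 2q^2) has coefficients 1,-2,2 for degrees 0…2.
(1 + q + q^2 + q^3 + q^4 + q^5) has coefficients 1,1,1,1,1,1,0,0,0,0,0,0,0,0 for degrees 0…13.
Multiplying by (1 + q^2)^4 gives running coefficients 1,1,5,5,11,11,14,14,11,11,5,5,1,1 for degrees 0…13.
Finally multiplying by (1 + q + q^2), the product of all factors after the first has coefficients 1,2,7,11,21,27,36,39,39,36,27,21,11,7 for degrees 0…13.
[q^13] = 1·7 − 2·11 + 2·21 = 27.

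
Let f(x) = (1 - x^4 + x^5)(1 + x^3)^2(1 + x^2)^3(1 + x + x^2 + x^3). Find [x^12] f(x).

(1 - x^4 + x^5) has coefficients 1,0,0,0,-1,1 for degrees 0…5.
(1 + x^3)^2 has coefficients 1,0,0,2,0,0,1,0,0,0,0,0,0 for degrees 0…12.
Multiplying by (1 + x^2)^3 gives running coefficients 1,0,3,2,3,6,2,6,3,2,3,0,1 for degrees 0…12.
Finally multiplying by (1 + x + x^2 + x^3), the product of all factors after the first has coefficients 1,1,4,6,8,14,13,17,17,13,14,8,6 for degrees 0…12.
[x^12] = 1·6 − 1·17 + 1·17 = 6.

6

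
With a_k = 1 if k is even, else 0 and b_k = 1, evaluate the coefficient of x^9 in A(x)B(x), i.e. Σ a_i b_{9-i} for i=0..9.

5

This is [x^9] in the product of the two ordinary generating functions.
Σ = 1·1 + 0·1 + 1·1 + 0·1 + 1·1 + 0·1 + 1·1 + 0·1 + 1·1 + 0·1 = 5.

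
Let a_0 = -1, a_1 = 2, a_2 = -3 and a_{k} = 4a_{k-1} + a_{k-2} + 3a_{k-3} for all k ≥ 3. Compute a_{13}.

-29858918

The ordinary generating function has denominator 1 - 4t - t^2 - 3t^3.
Iterating the recurrence: a_0,…,a_{13} = -1, 2, -3, -13, -49, -218, -960, -4205, -18434, -80821, -354333, -1553455, -6810616, -29858918.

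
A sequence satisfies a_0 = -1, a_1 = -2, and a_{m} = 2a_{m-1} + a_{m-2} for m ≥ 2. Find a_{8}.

The ordinary generating function has denominator 1 - 2y - y^2.
Iterating the recurrence: a_0,…,a_{8} = -1, -2, -5, -12, -29, -70, -169, -408, -985.

-985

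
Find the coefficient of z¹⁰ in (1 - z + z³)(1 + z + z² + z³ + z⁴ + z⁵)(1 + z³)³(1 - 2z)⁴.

(1 - z + z³) has coefficients 1,-1,0,1 for degrees 0…3.
(1 + z + z² + z³ + z⁴ + z⁵) has coefficients 1,1,1,1,1,1,0,0,0,0,0 for degrees 0…10.
Multiplying by (1 + z³)³ gives running coefficients 1,1,1,4,4,4,6,6,6,4,4 for degrees 0…10.
Finally multiplying by (1 - 2z)⁴, the product of all factors after the first has coefficients 1,-7,17,-12,-20,52,-42,-10,38,-28,20 for degrees 0…10.
[z¹⁰] = 1·20 − 1·(-28) + 1·(-10) = 38.

38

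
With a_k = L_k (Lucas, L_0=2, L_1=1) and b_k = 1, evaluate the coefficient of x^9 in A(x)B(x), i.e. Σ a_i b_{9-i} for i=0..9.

198

This is [x^9] in the product of the two ordinary generating functions.
Σ = 2·1 + 1·1 + 3·1 + 4·1 + 7·1 + 11·1 + 18·1 + 29·1 + 47·1 + 76·1 = 198.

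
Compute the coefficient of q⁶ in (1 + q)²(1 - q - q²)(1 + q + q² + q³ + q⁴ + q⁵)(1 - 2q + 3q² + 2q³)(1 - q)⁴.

20

(1 + q)² has coefficients 1,2,1 for degrees 0…2.
(1 - q - q²) has coefficients 1,-1,-1,0,0,0,0 for degrees 0…6.
Multiplying by (1 + q + q² + q³ + q⁴ + q⁵) gives running coefficients 1,0,-1,-1,-1,-1,-2 for degrees 0…6.
Multiplying by (1 - 2q + 3q² + 2q³) gives running coefficients 1,-2,2,3,-2,-4,-5 for degrees 0…6.
Finally multiplying by (1 - q)⁴, the product of all factors after the first has coefficients 1,-6,16,-21,7,12,-11 for degrees 0…6.
[q⁶] = 1·(-11) + 2·12 + 1·7 = 20.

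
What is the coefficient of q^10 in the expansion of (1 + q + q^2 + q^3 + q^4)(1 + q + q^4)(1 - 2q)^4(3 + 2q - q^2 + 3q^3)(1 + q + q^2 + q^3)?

(1 + q + q^2 + q^3 + q^4) has coefficients 1,1,1,1,1 for degrees 0…4.
(1 + q + q^4) has coefficients 1,1,0,0,1,0,0,0,0,0,0 for degrees 0…10.
Multiplying by (1 - 2q)^4 gives running coefficients 1,-7,16,-8,-15,8,24,-32,16,0,0 for degrees 0…10.
Multiplying by (3 + 2q - q^2 + 3q^3) gives running coefficients 3,-19,33,18,-98,50,79,-101,-16,136,-112 for degrees 0…10.
Finally multiplying by (1 + q + q^2 + q^3), the product of all factors after the first has coefficients 3,-16,17,35,-66,3,49,-70,12,98,-93 for degrees 0…10.
[q^10] = 1·(-93) + 1·98 + 1·12 + 1·(-70) + 1·49 = -4.

-4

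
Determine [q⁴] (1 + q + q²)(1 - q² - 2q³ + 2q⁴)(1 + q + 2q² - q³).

-5

(1 + q + q²) has coefficients 1,1,1 for degrees 0…2.
(1 - q² - 2q³ + 2q⁴) has coefficients 1,0,-1,-2,2 for degrees 0…4.
Finally multiplying by (1 + q + 2q² - q³), the product of all factors after the first has coefficients 1,1,1,-4,-2 for degrees 0…4.
[q⁴] = 1·(-2) + 1·(-4) + 1·1 = -5.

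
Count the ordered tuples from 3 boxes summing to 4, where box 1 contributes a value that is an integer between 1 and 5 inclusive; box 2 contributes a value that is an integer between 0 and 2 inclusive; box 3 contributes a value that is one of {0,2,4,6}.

5

The generating function for the choices is (z + z^2 + z^3 + z^4 + z^5)·(1 + z + z^2)·(1 + z^2 + z^4 + z^6); the count is [z^4].
(z + z^2 + z^3 + z^4 + z^5) has coefficients 0,1,1,1,1 for degrees 0…4.
(1 + z + z^2) has coefficients 1,1,1,0,0 for degrees 0…4.
Finally multiplying by (1 + z^2 + z^4 + z^6), the product of all factors after the first has coefficients 1,1,2,1,2 for degrees 0…4.
[z^4] = 1·1 + 1·2 + 1·1 + 1·1 = 5.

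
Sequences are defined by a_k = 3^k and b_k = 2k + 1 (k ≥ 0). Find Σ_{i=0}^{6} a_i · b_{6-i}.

This is [x^6] in the product of the two ordinary generating functions.
Σ = 1·13 + 3·11 + 9·9 + 27·7 + 81·5 + 243·3 + 729·1 = 2179.

2179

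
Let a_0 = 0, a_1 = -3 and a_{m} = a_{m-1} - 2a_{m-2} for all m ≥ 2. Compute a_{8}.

9

The ordinary generating function has denominator 1 - y + 2y^2.
Iterating the recurrence: a_0,…,a_{8} = 0, -3, -3, 3, 9, 3, -15, -21, 9.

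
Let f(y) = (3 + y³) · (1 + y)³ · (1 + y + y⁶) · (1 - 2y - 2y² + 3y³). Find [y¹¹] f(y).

16

(3 + y³) has coefficients 3,0,0,1 for degrees 0…3.
(1 + y)³ has coefficients 1,3,3,1,0,0,0,0,0,0,0,0 for degrees 0…11.
Multiplying by (1 + y + y⁶) gives running coefficients 1,4,6,4,1,0,1,3,3,1,0,0 for degrees 0…11.
Finally multiplying by (1 - 2y - 2y² + 3y³), the product of all factors after the first has coefficients 1,2,-4,-13,-7,8,11,4,-5,-8,1,7 for degrees 0…11.
[y¹¹] = 3·7 + 1·(-5) = 16.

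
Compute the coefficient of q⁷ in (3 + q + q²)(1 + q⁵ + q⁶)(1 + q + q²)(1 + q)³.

40

(3 + q + q²) has coefficients 3,1,1 for degrees 0…2.
(1 + q⁵ + q⁶) has coefficients 1,0,0,0,0,1,1,0 for degrees 0…7.
Multiplying by (1 + q + q²) gives running coefficients 1,1,1,0,0,1,2,2 for degrees 0…7.
Finally multiplying by (1 + q)³, the product of all factors after the first has coefficients 1,4,7,7,4,2,5,11 for degrees 0…7.
[q⁷] = 3·11 + 1·5 + 1·2 = 40.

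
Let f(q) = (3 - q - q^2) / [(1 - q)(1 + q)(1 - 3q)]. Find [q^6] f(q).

The denominator gives the recurrence a_n = 3a_(n−1) + a_(n−2) − 3a_(n−3) for n ≥ 3; the numerator fixes a_0 = 3, a_1 = 8, a_2 = 26.
Iterating: 3, 8, 26, 77, 233, 698, 2096, so a_6 = 2096.

2096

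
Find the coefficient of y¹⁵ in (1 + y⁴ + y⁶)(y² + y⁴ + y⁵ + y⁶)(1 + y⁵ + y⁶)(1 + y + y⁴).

(1 + y⁴ + y⁶) has coefficients 1,0,0,0,1,0,1 for degrees 0…6.
(y² + y⁴ + y⁵ + y⁶) has coefficients 0,0,1,0,1,1,1,0,0,0,0,0,0,0,0,0 for degrees 0…15.
Multiplying by (1 + y⁵ + y⁶) gives running coefficients 0,0,1,0,1,1,1,1,1,1,2,2,1,0,0,0 for degrees 0…15.
Finally multiplying by (1 + y + y⁴), the product of all factors after the first has coefficients 0,0,1,1,1,2,3,2,3,3,4,5,4,2,2,2 for degrees 0…15.
[y¹⁵] = 1·2 + 1·5 + 1·3 = 10.

10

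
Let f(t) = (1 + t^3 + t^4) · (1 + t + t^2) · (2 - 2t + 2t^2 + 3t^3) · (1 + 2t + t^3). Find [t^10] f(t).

14

(1 + t^3 + t^4) has coefficients 1,0,0,1,1 for degrees 0…4.
(1 + t + t^2) has coefficients 1,1,1,0,0,0,0,0,0,0,0 for degrees 0…10.
Multiplying by (2 - 2t + 2t^2 + 3t^3) gives running coefficients 2,0,2,3,5,3,0,0,0,0,0 for degrees 0…10.
Finally multiplying by (1 + 2t + t^3), the product of all factors after the first has coefficients 2,4,2,9,11,15,9,5,3,0,0 for degrees 0…10.
[t^10] = 1·0 + 1·5 + 1·9 = 14.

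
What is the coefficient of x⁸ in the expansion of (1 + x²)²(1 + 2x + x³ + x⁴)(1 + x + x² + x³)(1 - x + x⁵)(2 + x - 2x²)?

13

(1 + x²)² has coefficients 1,0,2,0,1 for degrees 0…4.
(1 + 2x + x³ + x⁴) has coefficients 1,2,0,1,1,0,0,0,0 for degrees 0…8.
Multiplying by (1 + x + x² + x³) gives running coefficients 1,3,3,4,4,2,2,1,0 for degrees 0…8.
Multiplying by (1 - x + x⁵) gives running coefficients 1,2,0,1,0,-1,3,2,3 for degrees 0…8.
Finally multiplying by (2 + x - 2x²), the product of all factors after the first has coefficients 2,5,0,-2,1,-4,5,9,2 for degrees 0…8.
[x⁸] = 1·2 + 2·5 + 1·1 = 13.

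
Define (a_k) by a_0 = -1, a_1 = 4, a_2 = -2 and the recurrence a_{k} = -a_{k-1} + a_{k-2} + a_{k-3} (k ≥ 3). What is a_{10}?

-6

The ordinary generating function has denominator 1 + x - x^2 - x^3.
Iterating the recurrence: a_0,…,a_{10} = -1, 4, -2, 5, -3, 6, -4, 7, -5, 8, -6.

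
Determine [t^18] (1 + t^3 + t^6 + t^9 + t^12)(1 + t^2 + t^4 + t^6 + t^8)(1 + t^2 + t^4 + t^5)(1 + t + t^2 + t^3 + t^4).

(1 + t^3 + t^6 + t^9 + t^12) has coefficients 1,0,0,1,0,0,1,0,0,1,0,0,1 for degrees 0…12.
(1 + t^2 + t^4 + t^6 + t^8) has coefficients 1,0,1,0,1,0,1,0,1,0,0,0,0,0,0,0,0,0,0 for degrees 0…18.
Multiplying by (1 + t^2 + t^4 + t^5) gives running coefficients 1,0,2,0,3,1,3,1,3,1,2,1,1,1,0,0,0,0,0 for degrees 0…18.
Finally multiplying by (1 + t + t^2 + t^3 + t^4), the product of all factors after the first has coefficients 1,1,3,3,6,6,9,8,11,9,10,8,8,6,5,3,2,1,0 for degrees 0…18.
[t^18] = 1·0 + 1·3 + 1·8 + 1·9 + 1·9 = 29.

29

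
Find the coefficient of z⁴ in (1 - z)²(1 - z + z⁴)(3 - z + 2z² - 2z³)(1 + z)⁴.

(1 - z)² has coefficients 1,-2,1 for degrees 0…2.
(1 - z + z⁴) has coefficients 1,-1,0,0,1 for degrees 0…4.
Multiplying by (3 - z + 2z² - 2z³) gives running coefficients 3,-4,3,-4,5 for degrees 0…4.
Finally multiplying by (1 + z)⁴, the product of all factors after the first has coefficients 3,8,5,-4,-6 for degrees 0…4.
[z⁴] = 1·(-6) − 2·(-4) + 1·5 = 7.

7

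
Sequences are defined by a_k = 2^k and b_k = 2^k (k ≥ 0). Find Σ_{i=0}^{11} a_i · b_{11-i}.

This is [x^11] in the product of the two ordinary generating functions.
Σ = 1·2048 + 2·1024 + 4·512 + 8·256 + 16·128 + 32·64 + 64·32 + 128·16 + 256·8 + 512·4 + 1024·2 + 2048·1 = 24576.

24576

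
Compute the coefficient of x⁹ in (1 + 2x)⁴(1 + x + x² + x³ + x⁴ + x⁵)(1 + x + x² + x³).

216

(1 + 2x)⁴ has coefficients 1,8,24,32,16 for degrees 0…4.
(1 + x + x² + x³ + x⁴ + x⁵) has coefficients 1,1,1,1,1,1,0,0,0,0 for degrees 0…9.
Finally multiplying by (1 + x + x² + x³), the product of all factors after the first has coefficients 1,2,3,4,4,4,3,2,1,0 for degrees 0…9.
[x⁹] = 1·0 + 8·1 + 24·2 + 32·3 + 16·4 = 216.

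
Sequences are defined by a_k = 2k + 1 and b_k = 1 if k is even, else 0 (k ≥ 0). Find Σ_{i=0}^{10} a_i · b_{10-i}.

Write out a_i and b_{10-i} for i = 0,…,10 and sum the products.
Σ = 1·1 + 3·0 + 5·1 + 7·0 + 9·1 + 11·0 + 13·1 + 15·0 + 17·1 + 19·0 + 21·1 = 66.

66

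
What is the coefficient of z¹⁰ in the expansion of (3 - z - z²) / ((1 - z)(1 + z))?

The denominator gives the recurrence a_n = a_(n−2) for n ≥ 3; the numerator fixes a_0 = 3, a_1 = -1, a_2 = 2.
Iterating: 3, -1, 2, -1, 2, -1, 2, -1, 2, -1, 2, so a_10 = 2.

2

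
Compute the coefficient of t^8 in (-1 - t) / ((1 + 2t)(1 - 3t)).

-5300

The denominator gives the recurrence a_n = a_(n−1) + 6a_(n−2) for n ≥ 2; the numerator fixes a_0 = -1, a_1 = -2.
Iterating: -1, -2, -8, -20, -68, -188, -596, -1724, -5300, so a_8 = -5300.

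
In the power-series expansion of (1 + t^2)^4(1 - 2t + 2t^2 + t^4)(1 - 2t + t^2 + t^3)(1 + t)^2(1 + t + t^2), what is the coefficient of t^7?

16

(1 + t^2)^4 has coefficients 1,0,4,0,6,0,4,0 for degrees 0…7.
(1 - 2t + 2t^2 + t^4) has coefficients 1,-2,2,0,1,0,0,0 for degrees 0…7.
Multiplying by (1 - 2t + t^2 + t^3) gives running coefficients 1,-4,7,-5,1,0,1,1 for degrees 0…7.
Multiplying by (1 + t)^2 gives running coefficients 1,-2,0,5,-2,-3,2,3 for degrees 0…7.
Finally multiplying by (1 + t + t^2), the product of all factors after the first has coefficients 1,-1,-1,3,3,0,-3,2 for degrees 0…7.
[t^7] = 1·2 + 4·0 + 6·3 + 4·(-1) = 16.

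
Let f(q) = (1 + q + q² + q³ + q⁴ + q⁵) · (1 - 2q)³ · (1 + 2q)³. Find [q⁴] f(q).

37

(1 + q + q² + q³ + q⁴ + q⁵) has coefficients 1,1,1,1,1 for degrees 0…4.
(1 - 2q)³ has coefficients 1,-6,12,-8,0 for degrees 0…4.
Finally multiplying by (1 + 2q)³, the product of all factors after the first has coefficients 1,0,-12,0,48 for degrees 0…4.
[q⁴] = 1·48 + 1·0 + 1·(-12) + 1·0 + 1·1 = 37.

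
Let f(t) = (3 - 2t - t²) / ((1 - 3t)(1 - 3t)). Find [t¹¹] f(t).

4881384

The denominator gives the recurrence a_n = 6a_(n−1) − 9a_(n−2) for n ≥ 3; the numerator fixes a_0 = 3, a_1 = 16, a_2 = 68.
Iterating: 3, 16, 68, 264, 972, 3456, 11988, 40824, 137052, 454896, 1495908, 4881384, so a_11 = 4881384.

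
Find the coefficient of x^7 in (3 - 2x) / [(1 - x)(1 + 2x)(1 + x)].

Partial fractions give a closed form: a_n = (1/6)·1^n + (16/3)·(-2)^n + (-5/2)·(-1)^n.
At n = 7: a_7 = -680.

-680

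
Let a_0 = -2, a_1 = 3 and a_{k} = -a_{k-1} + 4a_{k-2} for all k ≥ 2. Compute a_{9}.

The ordinary generating function has denominator 1 + x - 4x^2.
Iterating the recurrence: a_0,…,a_{9} = -2, 3, -11, 23, -67, 159, -427, 1063, -2771, 7023.

7023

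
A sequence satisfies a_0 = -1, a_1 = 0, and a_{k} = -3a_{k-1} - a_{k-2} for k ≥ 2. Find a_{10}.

2584

The ordinary generating function has denominator 1 + 3z + z^2.
Iterating the recurrence: a_0,…,a_{10} = -1, 0, 1, -3, 8, -21, 55, -144, 377, -987, 2584.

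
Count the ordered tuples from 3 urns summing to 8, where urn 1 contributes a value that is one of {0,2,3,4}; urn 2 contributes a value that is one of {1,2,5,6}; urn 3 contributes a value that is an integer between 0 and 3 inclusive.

The generating function for the choices is (1 + y^2 + y^3 + y^4)·(y + y^2 + y^5 + y^6)·(1 + y + y^2 + y^3); the count is [y^8].
(1 + y^2 + y^3 + y^4) has coefficients 1,0,1,1,1 for degrees 0…4.
(y + y^2 + y^5 + y^6) has coefficients 0,1,1,0,0,1,1,0,0 for degrees 0…8.
Finally multiplying by (1 + y + y^2 + y^3), the product of all factors after the first has coefficients 0,1,2,2,2,2,2,2,2 for degrees 0…8.
[y^8] = 1·2 + 1·2 + 1·2 + 1·2 = 8.

8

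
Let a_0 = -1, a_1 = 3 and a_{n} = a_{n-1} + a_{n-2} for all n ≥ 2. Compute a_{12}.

The ordinary generating function has denominator 1 - z - z^2.
Iterating the recurrence: a_0,…,a_{12} = -1, 3, 2, 5, 7, 12, 19, 31, 50, 81, 131, 212, 343.

343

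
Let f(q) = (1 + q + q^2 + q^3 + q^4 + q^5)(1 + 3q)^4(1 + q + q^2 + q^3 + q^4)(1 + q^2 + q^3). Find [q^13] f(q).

(1 + q + q^2 + q^3 + q^4 + q^5) has coefficients 1,1,1,1,1,1 for degrees 0…5.
(1 + 3q)^4 has coefficients 1,12,54,108,81,0,0,0,0,0,0,0,0,0 for degrees 0…13.
Multiplying by (1 + q + q^2 + q^3 + q^4) gives running coefficients 1,13,67,175,256,255,243,189,81,0,0,0,0,0 for degrees 0…13.
Finally multiplying by (1 + q^2 + q^3), the product of all factors after the first has coefficients 1,13,68,189,336,497,674,700,579,432,270,81,0,0 for degrees 0…13.
[q^13] = 1·0 + 1·0 + 1·81 + 1·270 + 1·432 + 1·579 = 1362.

1362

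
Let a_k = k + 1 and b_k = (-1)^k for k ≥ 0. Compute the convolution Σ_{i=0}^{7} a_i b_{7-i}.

Write out a_i and b_{7-i} for i = 0,…,7 and sum the products.
Σ = 1·(-1) + 2·1 + 3·(-1) + 4·1 + 5·(-1) + 6·1 + 7·(-1) + 8·1 = 4.

4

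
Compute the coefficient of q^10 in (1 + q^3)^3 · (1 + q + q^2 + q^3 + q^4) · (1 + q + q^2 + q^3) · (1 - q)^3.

-5

(1 + q^3)^3 has coefficients 1,0,0,3,0,0,3,0,0,1 for degrees 0…9.
(1 + q + q^2 + q^3 + q^4) has coefficients 1,1,1,1,1,0,0,0,0,0,0 for degrees 0…10.
Multiplying by (1 + q + q^2 + q^3) gives running coefficients 1,2,3,4,4,3,2,1,0,0,0 for degrees 0…10.
Finally multiplying by (1 - q)^3, the product of all factors after the first has coefficients 1,-1,0,0,-1,0,1,0,0,1,-1 for degrees 0…10.
[q^10] = 1·(-1) + 3·0 + 3·(-1) + 1·(-1) = -5.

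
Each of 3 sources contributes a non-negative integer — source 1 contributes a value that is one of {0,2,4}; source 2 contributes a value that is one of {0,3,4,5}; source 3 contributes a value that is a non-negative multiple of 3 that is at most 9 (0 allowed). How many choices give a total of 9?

The generating function for the choices is (1 + y² + y⁴)·(1 + y³ + y⁴ + y⁵)·(1 + y³ + y⁶ + y⁹); the count is [y⁹].
(1 + y² + y⁴) has coefficients 1,0,1,0,1 for degrees 0…4.
(1 + y³ + y⁴ + y⁵) has coefficients 1,0,0,1,1,1,0,0,0,0 for degrees 0…9.
Finally multiplying by (1 + y³ + y⁶ + y⁹), the product of all factors after the first has coefficients 1,0,0,2,1,1,2,1,1,2 for degrees 0…9.
[y⁹] = 1·2 + 1·1 + 1·1 = 4.

4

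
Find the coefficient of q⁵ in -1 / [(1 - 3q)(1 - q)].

-364

The denominator gives the recurrence a_n = 4a_(n−1) − 3a_(n−2) for n ≥ 2; the numerator fixes a_0 = -1, a_1 = -4.
Iterating: -1, -4, -13, -40, -121, -364, so a_5 = -364.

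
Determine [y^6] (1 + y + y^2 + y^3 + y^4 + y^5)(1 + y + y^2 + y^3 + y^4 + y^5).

(1 + y + y^2 + y^3 + y^4 + y^5) has coefficients 1,1,1,1,1,1 for degrees 0…5.
(1 + y + y^2 + y^3 + y^4 + y^5) has coefficients 1,1,1,1,1,1,0 for degrees 0…6.
[y^6] = 1·0 + 1·1 + 1·1 + 1·1 + 1·1 + 1·1 = 5.

5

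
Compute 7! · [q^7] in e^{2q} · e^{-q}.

1

The EGF product rule gives c_7 = Σ_{k_1+k_2=7} C(7; k_1,k_2) · ∏ g_i(k_i), where e^{2q} gives (2)^k; e^{-q} gives (-1)^k.
g_1(k) for k = 0…7: 1, 2, 4, 8, 16, 32, 64, 128.
g_2(k) for k = 0…7: 1, -1, 1, -1, 1, -1, 1, -1.
c_7 = Σ_k C(7,k)·g_1(k)·g_2(7−k) = 1·1·(-1) + 7·2·1 + 21·4·(-1) + 35·8·1 + 35·16·(-1) + 21·32·1 + 7·64·(-1) + 1·128·1 = −1 + 14 − 84 + 280 − 560 + 672 − 448 + 128 = 1.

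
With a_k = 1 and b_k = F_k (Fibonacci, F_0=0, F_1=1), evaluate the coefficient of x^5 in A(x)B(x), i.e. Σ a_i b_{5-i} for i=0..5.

12

The convolution is the t^5 coefficient of A(t)B(t).
Σ = 1·5 + 1·3 + 1·2 + 1·1 + 1·1 + 1·0 = 12.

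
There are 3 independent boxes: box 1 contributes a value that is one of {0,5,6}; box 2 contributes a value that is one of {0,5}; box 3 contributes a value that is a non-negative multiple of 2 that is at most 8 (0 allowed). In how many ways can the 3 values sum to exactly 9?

2

The generating function for the choices is (1 + z^5 + z^6)·(1 + z^5)·(1 + z^2 + z^4 + z^6 + z^8); the count is [z^9].
(1 + z^5 + z^6) has coefficients 1,0,0,0,0,1,1 for degrees 0…6.
(1 + z^5) has coefficients 1,0,0,0,0,1,0,0,0,0 for degrees 0…9.
Finally multiplying by (1 + z^2 + z^4 + z^6 + z^8), the product of all factors after the first has coefficients 1,0,1,0,1,1,1,1,1,1 for degrees 0…9.
[z^9] = 1·1 + 1·1 + 1·0 = 2.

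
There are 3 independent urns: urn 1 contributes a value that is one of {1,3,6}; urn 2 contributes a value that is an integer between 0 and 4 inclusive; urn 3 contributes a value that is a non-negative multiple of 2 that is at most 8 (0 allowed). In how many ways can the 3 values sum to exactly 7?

7

The generating function for the choices is (z + z³ + z⁶)·(1 + z + z² + z³ + z⁴)·(1 + z² + z⁴ + z⁶ + z⁸); the count is [z⁷].
(z + z³ + z⁶) has coefficients 0,1,0,1,0,0,1 for degrees 0…6.
(1 + z + z² + z³ + z⁴) has coefficients 1,1,1,1,1,0,0,0 for degrees 0…7.
Finally multiplying by (1 + z² + z⁴ + z⁶ + z⁸), the product of all factors after the first has coefficients 1,1,2,2,3,2,3,2 for degrees 0…7.
[z⁷] = 1·3 + 1·3 + 1·1 = 7.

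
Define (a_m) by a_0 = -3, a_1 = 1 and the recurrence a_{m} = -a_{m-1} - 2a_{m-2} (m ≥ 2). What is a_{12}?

The ordinary generating function has denominator 1 + y + 2y^2.
Iterating the recurrence: a_0,…,a_{12} = -3, 1, 5, -7, -3, 17, -11, -23, 45, 1, -91, 89, 93.

93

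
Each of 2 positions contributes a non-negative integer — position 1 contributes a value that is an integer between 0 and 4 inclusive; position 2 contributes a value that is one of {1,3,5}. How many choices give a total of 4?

The generating function for the choices is (1 + x + x² + x³ + x⁴)·(x + x³ + x⁵); the count is [x⁴].
(1 + x + x² + x³ + x⁴) has coefficients 1,1,1,1,1 for degrees 0…4.
(x + x³ + x⁵) has coefficients 0,1,0,1,0 for degrees 0…4.
[x⁴] = 1·0 + 1·1 + 1·0 + 1·1 + 1·0 = 2.

2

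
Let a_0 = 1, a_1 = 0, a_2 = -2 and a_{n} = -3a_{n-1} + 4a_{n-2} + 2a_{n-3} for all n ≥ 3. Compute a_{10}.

The ordinary generating function has denominator 1 + 3q - 4q^2 - 2q^3.
Iterating the recurrence: a_0,…,a_{10} = 1, 0, -2, 8, -32, 124, -484, 1884, -7340, 28588, -111356.

-111356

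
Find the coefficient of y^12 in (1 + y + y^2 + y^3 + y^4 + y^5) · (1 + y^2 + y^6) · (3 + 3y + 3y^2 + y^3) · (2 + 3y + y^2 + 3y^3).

97

(1 + y + y^2 + y^3 + y^4 + y^5) has coefficients 1,1,1,1,1,1 for degrees 0…5.
(1 + y^2 + y^6) has coefficients 1,0,1,0,0,0,1,0,0,0,0,0,0 for degrees 0…12.
Multiplying by (3 + 3y + 3y^2 + y^3) gives running coefficients 3,3,6,4,3,1,3,3,3,1,0,0,0 for degrees 0…12.
Finally multiplying by (2 + 3y + y^2 + 3y^3), the product of all factors after the first has coefficients 6,15,24,38,33,33,24,25,21,23,15,10,3 for degrees 0…12.
[y^12] = 1·3 + 1·10 + 1·15 + 1·23 + 1·21 + 1·25 = 97.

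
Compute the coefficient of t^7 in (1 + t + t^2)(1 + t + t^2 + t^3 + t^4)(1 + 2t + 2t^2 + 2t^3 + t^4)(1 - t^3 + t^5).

4

(1 + t + t^2) has coefficients 1,1,1 for degrees 0…2.
(1 + t + t^2 + t^3 + t^4) has coefficients 1,1,1,1,1,0,0,0 for degrees 0…7.
Multiplying by (1 + 2t + 2t^2 + 2t^3 + t^4) gives running coefficients 1,3,5,7,8,7,5,3 for degrees 0…7.
Finally multiplying by (1 - t^3 + t^5), the product of all factors after the first has coefficients 1,3,5,6,5,3,1,0 for degrees 0…7.
[t^7] = 1·0 + 1·1 + 1·3 = 4.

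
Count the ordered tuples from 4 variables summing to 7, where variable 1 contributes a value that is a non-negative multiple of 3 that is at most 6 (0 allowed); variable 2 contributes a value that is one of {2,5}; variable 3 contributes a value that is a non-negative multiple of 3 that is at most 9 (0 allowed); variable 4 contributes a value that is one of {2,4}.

The generating function for the choices is (1 + q³ + q⁶)·(q² + q⁵)·(1 + q³ + q⁶ + q⁹)·(q² + q⁴); the count is [q⁷].
(1 + q³ + q⁶) has coefficients 1,0,0,1,0,0,1 for degrees 0…6.
(q² + q⁵) has coefficients 0,0,1,0,0,1,0,0 for degrees 0…7.
Multiplying by (1 + q³ + q⁶ + q⁹) gives running coefficients 0,0,1,0,0,2,0,0 for degrees 0…7.
Finally multiplying by (q² + q⁴), the product of all factors after the first has coefficients 0,0,0,0,1,0,1,2 for degrees 0…7.
[q⁷] = 1·2 + 1·1 + 1·0 = 3.

3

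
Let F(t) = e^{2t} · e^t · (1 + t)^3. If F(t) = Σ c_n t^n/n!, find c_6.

The EGF product rule gives c_6 = Σ_{k_1+k_2+k_3=6} C(6; k_1,k_2,k_3) · ∏ g_i(k_i), where e^{2t} gives (2)^k; e^t gives (1)^k; (1+t)^3 gives the falling factorial (3)_k.
g_1(k) for k = 0…6: 1, 2, 4, 8, 16, 32, 64.
g_2(k) for k = 0…6: 1, 1, 1, 1, 1, 1, 1.
g_3(k) for k = 0…6: 1, 3, 6, 6, 0, 0, 0.
First combine the last two factors: h(k) = Σ_j C(k,j)·g_2(j)·g_3(k−j) for k = 0…6: 1, 4, 13, 34, 73, 136, 229.
c_6 = Σ_k C(6,k)·g_1(k)·h(6−k) = 1·1·229 + 6·2·136 + 15·4·73 + 20·8·34 + 15·16·13 + 6·32·4 + 1·64·1 = 229 + 1632 + 4380 + 5440 + 3120 + 768 + 64 = 15633.

15633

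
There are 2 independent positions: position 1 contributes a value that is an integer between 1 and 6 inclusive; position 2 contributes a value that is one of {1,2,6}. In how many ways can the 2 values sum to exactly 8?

2

The generating function for the choices is (y + y² + y³ + y⁴ + y⁵ + y⁶)·(y + y² + y⁶); the count is [y⁸].
(y + y² + y³ + y⁴ + y⁵ + y⁶) has coefficients 0,1,1,1,1,1,1 for degrees 0…6.
(y + y² + y⁶) has coefficients 0,1,1,0,0,0,1,0,0 for degrees 0…8.
[y⁸] = 1·0 + 1·1 + 1·0 + 1·0 + 1·0 + 1·1 = 2.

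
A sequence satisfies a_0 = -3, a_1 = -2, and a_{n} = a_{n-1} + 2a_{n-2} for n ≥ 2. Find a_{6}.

The ordinary generating function has denominator 1 - q - 2q^2.
Iterating the recurrence: a_0,…,a_{6} = -3, -2, -8, -12, -28, -52, -108.

-108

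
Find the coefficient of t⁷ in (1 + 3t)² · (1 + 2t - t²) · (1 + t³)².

-10

(1 + 3t)² has coefficients 1,6,9 for degrees 0…2.
(1 + 2t - t²) has coefficients 1,2,-1,0,0,0,0,0 for degrees 0…7.
Finally multiplying by (1 + t³)², the product of all factors after the first has coefficients 1,2,-1,2,4,-2,1,2 for degrees 0…7.
[t⁷] = 1·2 + 6·1 + 9·(-2) = -10.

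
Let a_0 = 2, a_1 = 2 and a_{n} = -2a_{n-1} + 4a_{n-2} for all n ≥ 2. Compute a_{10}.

13312

The ordinary generating function has denominator 1 + 2t - 4t^2.
Iterating the recurrence: a_0,…,a_{10} = 2, 2, 4, 0, 16, -32, 128, -384, 1280, -4096, 13312.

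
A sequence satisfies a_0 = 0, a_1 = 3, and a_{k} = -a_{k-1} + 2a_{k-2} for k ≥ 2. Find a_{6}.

-63

The ordinary generating function has denominator 1 + z - 2z^2.
Iterating the recurrence: a_0,…,a_{6} = 0, 3, -3, 9, -15, 33, -63.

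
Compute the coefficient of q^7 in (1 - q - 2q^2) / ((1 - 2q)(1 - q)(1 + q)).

Partial fractions give a closed form: a_n = (1)·1^n.
At n = 7: a_7 = 1.

1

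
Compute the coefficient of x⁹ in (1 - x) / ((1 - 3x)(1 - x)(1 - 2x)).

58025

The denominator gives the recurrence a_n = 6a_(n−1) − 11a_(n−2) + 6a_(n−3) for n ≥ 3; the numerator fixes a_0 = 1, a_1 = 5, a_2 = 19.
Iterating: 1, 5, 19, 65, 211, 665, 2059, 6305, 19171, 58025, so a_9 = 58025.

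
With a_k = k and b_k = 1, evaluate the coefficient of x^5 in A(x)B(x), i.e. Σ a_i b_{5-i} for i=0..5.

15

This is [x^5] in the product of the two ordinary generating functions.
Σ = 0·1 + 1·1 + 2·1 + 3·1 + 4·1 + 5·1 = 15.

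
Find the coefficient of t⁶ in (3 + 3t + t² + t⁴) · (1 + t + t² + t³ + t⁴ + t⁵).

5

(3 + 3t + t² + t⁴) has coefficients 3,3,1,0,1 for degrees 0…4.
(1 + t + t² + t³ + t⁴ + t⁵) has coefficients 1,1,1,1,1,1,0 for degrees 0…6.
[t⁶] = 3·0 + 3·1 + 1·1 + 1·1 = 5.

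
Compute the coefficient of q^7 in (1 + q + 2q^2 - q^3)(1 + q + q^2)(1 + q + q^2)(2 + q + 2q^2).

2

(1 + q + 2q^2 - q^3) has coefficients 1,1,2,-1 for degrees 0…3.
(1 + q + q^2) has coefficients 1,1,1,0,0,0,0,0 for degrees 0…7.
Multiplying by (1 + q + q^2) gives running coefficients 1,2,3,2,1,0,0,0 for degrees 0…7.
Finally multiplying by (2 + q + 2q^2), the product of all factors after the first has coefficients 2,5,10,11,10,5,2,0 for degrees 0…7.
[q^7] = 1·0 + 1·2 + 2·5 − 1·10 = 2.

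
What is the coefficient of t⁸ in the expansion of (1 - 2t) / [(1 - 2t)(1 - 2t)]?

256

The denominator gives the recurrence a_n = 4a_(n−1) − 4a_(n−2) for n ≥ 2; the numerator fixes a_0 = 1, a_1 = 2.
Iterating: 1, 2, 4, 8, 16, 32, 64, 128, 256, so a_8 = 256.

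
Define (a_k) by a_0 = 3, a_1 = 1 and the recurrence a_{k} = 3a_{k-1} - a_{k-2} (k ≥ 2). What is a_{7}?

-55

The ordinary generating function has denominator 1 - 3y + y^2.
Iterating the recurrence: a_0,…,a_{7} = 3, 1, 0, -1, -3, -8, -21, -55.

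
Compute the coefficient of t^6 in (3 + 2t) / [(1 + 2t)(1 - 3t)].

1655

The denominator gives the recurrence a_n = a_(n−1) + 6a_(n−2) for n ≥ 3; the numerator fixes a_0 = 3, a_1 = 5, a_2 = 23.
Iterating: 3, 5, 23, 53, 191, 509, 1655, so a_6 = 1655.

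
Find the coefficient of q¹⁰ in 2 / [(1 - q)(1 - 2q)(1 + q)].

Partial fractions give a closed form: a_n = (-1)·1^n + (8/3)·2^n + (1/3)·(-1)^n.
At n = 10: a_10 = 2730.

2730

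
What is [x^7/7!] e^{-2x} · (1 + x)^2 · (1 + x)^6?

6144

The EGF product rule gives c_7 = Σ_{k_1+k_2+k_3=7} C(7; k_1,k_2,k_3) · ∏ g_i(k_i), where e^{-2x} gives (-2)^k; (1+x)^2 gives the falling factorial (2)_k; (1+x)^6 gives the falling factorial (6)_k.
g_1(k) for k = 0…7: 1, -2, 4, -8, 16, -32, 64, -128.
g_2(k) for k = 0…7: 1, 2, 2, 0, 0, 0, 0, 0.
g_3(k) for k = 0…7: 1, 6, 30, 120, 360, 720, 720, 0.
First combine the last two factors: h(k) = Σ_j C(k,j)·g_2(j)·g_3(k−j) for k = 0…7: 1, 8, 56, 336, 1680, 6720, 20160, 40320.
c_7 = Σ_k C(7,k)·g_1(k)·h(7−k) = 1·1·40320 + 7·(-2)·20160 + 21·4·6720 + 35·(-8)·1680 + 35·16·336 + 21·(-32)·56 + 7·64·8 + 1·(-128)·1 = 40320 − 282240 + 564480 − 470400 + 188160 − 37632 + 3584 − 128 = 6144.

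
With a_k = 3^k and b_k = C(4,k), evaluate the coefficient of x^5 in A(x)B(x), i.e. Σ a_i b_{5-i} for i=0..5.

768

The convolution is the x^5 coefficient of A(x)B(x).
Σ = 1·0 + 3·1 + 9·4 + 27·6 + 81·4 + 243·1 = 768.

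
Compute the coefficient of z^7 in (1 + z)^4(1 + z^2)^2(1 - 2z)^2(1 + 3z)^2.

(1 + z)^4 has coefficients 1,4,6,4,1 for degrees 0…4.
(1 + z^2)^2 has coefficients 1,0,2,0,1,0,0,0 for degrees 0…7.
Multiplying by (1 - 2z)^2 gives running coefficients 1,-4,6,-8,9,-4,4,0 for degrees 0…7.
Finally multiplying by (1 + 3z)^2, the product of all factors after the first has coefficients 1,2,-9,-8,15,-22,61,-12 for degrees 0…7.
[z^7] = 1·(-12) + 4·61 + 6·(-22) + 4·15 + 1·(-8) = 152.

152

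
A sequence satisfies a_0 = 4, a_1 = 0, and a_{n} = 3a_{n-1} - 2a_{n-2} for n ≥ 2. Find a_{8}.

-1016

The ordinary generating function has denominator 1 - 3q + 2q^2.
Iterating the recurrence: a_0,…,a_{8} = 4, 0, -8, -24, -56, -120, -248, -504, -1016.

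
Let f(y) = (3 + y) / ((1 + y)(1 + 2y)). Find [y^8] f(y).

Partial fractions give a closed form: a_n = (-2)·(-1)^n + (5)·(-2)^n.
At n = 8: a_8 = 1278.

1278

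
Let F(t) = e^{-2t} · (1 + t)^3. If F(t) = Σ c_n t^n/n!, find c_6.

The EGF product rule gives c_6 = Σ_{k_1+k_2=6} C(6; k_1,k_2) · ∏ g_i(k_i), where e^{-2t} gives (-2)^k; (1+t)^3 gives the falling factorial (3)_k.
g_1(k) for k = 0…6: 1, -2, 4, -8, 16, -32, 64.
g_2(k) for k = 0…6: 1, 3, 6, 6, 0, 0, 0.
c_6 = Σ_k C(6,k)·g_1(k)·g_2(6−k) = 20·(-8)·6 + 15·16·6 + 6·(-32)·3 + 1·64·1 = −960 + 1440 − 576 + 64 = -32.

-32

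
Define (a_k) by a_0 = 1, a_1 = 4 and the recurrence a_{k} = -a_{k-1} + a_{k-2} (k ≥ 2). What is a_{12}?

The ordinary generating function has denominator 1 + x - x^2.
Iterating the recurrence: a_0,…,a_{12} = 1, 4, -3, 7, -10, 17, -27, 44, -71, 115, -186, 301, -487.

-487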